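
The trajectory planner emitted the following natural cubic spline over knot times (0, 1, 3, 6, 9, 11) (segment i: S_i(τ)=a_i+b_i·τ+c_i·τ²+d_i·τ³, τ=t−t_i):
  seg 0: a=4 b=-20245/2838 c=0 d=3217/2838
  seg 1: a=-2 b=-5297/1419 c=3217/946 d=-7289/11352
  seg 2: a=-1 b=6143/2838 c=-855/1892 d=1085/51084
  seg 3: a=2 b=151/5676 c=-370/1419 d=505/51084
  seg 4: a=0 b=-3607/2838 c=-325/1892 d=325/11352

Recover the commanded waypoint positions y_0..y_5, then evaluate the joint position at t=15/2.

y_0=4 y_1=-2 y_2=-1 y_3=2 y_4=0 y_5=-3
S(15/2) = 22501/15136

y_0 = S_0(0) = a_0 = 4
y_1 = S_1(0) = a_1 = -2
y_2 = S_2(0) = a_2 = -1
y_3 = S_3(0) = a_3 = 2
y_4 = S_4(0) = a_4 = 0
y_5 = S_4(2) = -3
t_q=15/2 is in segment 3 (τ=3/2); S_3(τ)=22501/15136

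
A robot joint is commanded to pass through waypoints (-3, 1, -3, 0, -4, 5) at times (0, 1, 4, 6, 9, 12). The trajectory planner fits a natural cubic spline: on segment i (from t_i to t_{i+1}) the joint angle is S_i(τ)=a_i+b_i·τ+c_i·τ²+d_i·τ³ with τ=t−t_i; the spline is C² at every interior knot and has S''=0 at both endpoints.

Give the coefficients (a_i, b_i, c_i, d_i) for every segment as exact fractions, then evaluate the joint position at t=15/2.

Δ: Δ0=4, Δ1=-4/3, Δ2=3/2, Δ3=-4/3, Δ4=3
row 1: diag=8, rhs=-32; c'=3/8, d'=-4
row 2: denom=10−3·3/8=71/8; d'=(17−3·-4)/(71/8)=232/71
row 3: denom=10−2·16/71=678/71; d'=(-17−2·232/71)/(678/71)=-557/226
row 4: denom=12−3·71/226=2499/226; d'=(26−3·-557/226)/(2499/226)=7547/2499
back: M4=7547/2499
back: M3=-557/226−71/226·7547/2499=-8530/2499
back: M2=232/71−16/71·-8530/2499=10088/2499
back: M1=-4−3/8·10088/2499=-4593/833
M: M0=0, M1=-4593/833, M2=10088/2499, M3=-8530/2499, M4=7547/2499, M5=0
seg 0: a=-3, c=M0/2=0, d=(M1−M0)/(6·1)=-1531/1666, b=Δ0−h0·(2M0+M1)/6=8195/1666
seg 1: a=1, c=M1/2=-4593/1666, d=(M2−M1)/(6·3)=23867/44982, b=Δ1−h1·(2M1+M2)/6=1801/833
seg 2: a=-3, c=M2/2=5044/2499, d=(M3−M2)/(6·2)=-3103/4998, b=Δ2−h2·(2M2+M3)/6=-89/1666
seg 3: a=0, c=M3/2=-4265/2499, d=(M4−M3)/(6·3)=5359/14994, b=Δ3−h3·(2M3+M4)/6=407/714
seg 4: a=-4, c=M4/2=7547/4998, d=(M5−M4)/(6·3)=-7547/44982, b=Δ4−h4·(2M4+M5)/6=-50/2499
t_q=15/2 → seg 3, τ=3/2; S=0+407/714·τ+-4265/2499·τ²+5359/14994·τ³=-23707/13328

  seg 0: a=-3 b=8195/1666 c=0 d=-1531/1666
  seg 1: a=1 b=1801/833 c=-4593/1666 d=23867/44982
  seg 2: a=-3 b=-89/1666 c=5044/2499 d=-3103/4998
  seg 3: a=0 b=407/714 c=-4265/2499 d=5359/14994
  seg 4: a=-4 b=-50/2499 c=7547/4998 d=-7547/44982
S(15/2) = -23707/13328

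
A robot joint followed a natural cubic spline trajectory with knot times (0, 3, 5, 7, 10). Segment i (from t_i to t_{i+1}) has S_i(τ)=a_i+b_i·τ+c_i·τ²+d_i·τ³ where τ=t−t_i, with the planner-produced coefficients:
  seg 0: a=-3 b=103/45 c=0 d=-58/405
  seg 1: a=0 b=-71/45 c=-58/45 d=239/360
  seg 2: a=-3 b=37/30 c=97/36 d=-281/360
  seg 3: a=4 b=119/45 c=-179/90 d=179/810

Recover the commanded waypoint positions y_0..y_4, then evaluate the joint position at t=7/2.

y_0 = S_0(0) = a_0 = -3
y_1 = S_1(0) = a_1 = 0
y_2 = S_2(0) = a_2 = -3
y_3 = S_3(0) = a_3 = 4
y_4 = S_3(3) = 0
t_q=7/2 is in segment 1 (τ=1/2); S_1(τ)=-329/320

y_0=-3 y_1=0 y_2=-3 y_3=4 y_4=0
S(7/2) = -329/320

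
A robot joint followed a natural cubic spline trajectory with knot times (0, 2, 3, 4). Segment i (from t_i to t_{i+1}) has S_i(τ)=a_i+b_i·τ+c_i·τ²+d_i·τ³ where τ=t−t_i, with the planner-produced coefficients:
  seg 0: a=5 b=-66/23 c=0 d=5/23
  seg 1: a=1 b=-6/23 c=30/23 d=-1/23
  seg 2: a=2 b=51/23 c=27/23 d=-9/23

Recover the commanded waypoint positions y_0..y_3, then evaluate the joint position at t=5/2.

y_0 = S_0(0) = a_0 = 5
y_1 = S_1(0) = a_1 = 1
y_2 = S_2(0) = a_2 = 2
y_3 = S_2(1) = 5
t_q=5/2 is in segment 1 (τ=1/2); S_1(τ)=219/184

y_0=5 y_1=1 y_2=2 y_3=5
S(5/2) = 219/184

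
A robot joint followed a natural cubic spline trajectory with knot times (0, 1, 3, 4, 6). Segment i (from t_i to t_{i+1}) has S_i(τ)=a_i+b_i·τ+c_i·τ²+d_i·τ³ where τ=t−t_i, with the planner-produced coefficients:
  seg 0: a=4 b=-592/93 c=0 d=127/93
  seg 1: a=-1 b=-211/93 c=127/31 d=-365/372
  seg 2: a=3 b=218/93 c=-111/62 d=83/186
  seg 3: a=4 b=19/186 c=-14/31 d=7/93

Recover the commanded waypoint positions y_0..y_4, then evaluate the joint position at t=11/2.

y_0=4 y_1=-1 y_2=3 y_3=4 y_4=3
S(11/2) = 841/248

y_0 = S_0(0) = a_0 = 4
y_1 = S_1(0) = a_1 = -1
y_2 = S_2(0) = a_2 = 3
y_3 = S_3(0) = a_3 = 4
y_4 = S_3(2) = 3
t_q=11/2 is in segment 3 (τ=3/2); S_3(τ)=841/248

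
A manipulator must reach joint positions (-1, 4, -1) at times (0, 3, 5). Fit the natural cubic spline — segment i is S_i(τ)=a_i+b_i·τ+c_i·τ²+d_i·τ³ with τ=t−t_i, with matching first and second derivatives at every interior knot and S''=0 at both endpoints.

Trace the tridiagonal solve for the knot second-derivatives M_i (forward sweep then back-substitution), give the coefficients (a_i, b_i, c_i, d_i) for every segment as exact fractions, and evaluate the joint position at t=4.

Δ: Δ0=5/3, Δ1=-5/2
row 1: diag=10, rhs=-25; c'=1/5, d'=-5/2
back: M1=-5/2
M: M0=0, M1=-5/2, M2=0
seg 0: a=-1, c=M0/2=0, d=(M1−M0)/(6·3)=-5/36, b=Δ0−h0·(2M0+M1)/6=35/12
seg 1: a=4, c=M1/2=-5/4, d=(M2−M1)/(6·2)=5/24, b=Δ1−h1·(2M1+M2)/6=-5/6
t_q=4 → seg 1, τ=1; S=4+-5/6·τ+-5/4·τ²+5/24·τ³=17/8

  seg 0: a=-1 b=35/12 c=0 d=-5/36
  seg 1: a=4 b=-5/6 c=-5/4 d=5/24
S(4) = 17/8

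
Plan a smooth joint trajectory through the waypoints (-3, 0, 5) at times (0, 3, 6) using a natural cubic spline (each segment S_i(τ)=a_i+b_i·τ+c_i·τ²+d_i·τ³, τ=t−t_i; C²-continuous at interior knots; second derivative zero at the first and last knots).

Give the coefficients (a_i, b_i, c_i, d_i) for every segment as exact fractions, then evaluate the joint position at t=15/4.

Δ: Δ0=1, Δ1=5/3
row 1: diag=12, rhs=4; c'=1/4, d'=1/3
back: M1=1/3
M: M0=0, M1=1/3, M2=0
seg 0: a=-3, c=M0/2=0, d=(M1−M0)/(6·3)=1/54, b=Δ0−h0·(2M0+M1)/6=5/6
seg 1: a=0, c=M1/2=1/6, d=(M2−M1)/(6·3)=-1/54, b=Δ1−h1·(2M1+M2)/6=4/3
t_q=15/4 → seg 1, τ=3/4; S=0+4/3·τ+1/6·τ²+-1/54·τ³=139/128

  seg 0: a=-3 b=5/6 c=0 d=1/54
  seg 1: a=0 b=4/3 c=1/6 d=-1/54
S(15/4) = 139/128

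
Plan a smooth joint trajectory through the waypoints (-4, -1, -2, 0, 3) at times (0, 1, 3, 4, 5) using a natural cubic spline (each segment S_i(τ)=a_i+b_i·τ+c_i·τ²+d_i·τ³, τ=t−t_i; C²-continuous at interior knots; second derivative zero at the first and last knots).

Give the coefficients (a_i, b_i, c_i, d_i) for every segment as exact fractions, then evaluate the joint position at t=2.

Δ: Δ0=3, Δ1=-1/2, Δ2=2, Δ3=3
row 1: diag=6, rhs=-21; c'=1/3, d'=-7/2
row 2: denom=6−2·1/3=16/3; d'=(15−2·-7/2)/(16/3)=33/8
row 3: denom=4−1·3/16=61/16; d'=(6−1·33/8)/(61/16)=30/61
back: M3=30/61
back: M2=33/8−3/16·30/61=246/61
back: M1=-7/2−1/3·246/61=-591/122
M: M0=0, M1=-591/122, M2=246/61, M3=30/61, M4=0
seg 0: a=-4, c=M0/2=0, d=(M1−M0)/(6·1)=-197/244, b=Δ0−h0·(2M0+M1)/6=929/244
seg 1: a=-1, c=M1/2=-591/244, d=(M2−M1)/(6·2)=361/488, b=Δ1−h1·(2M1+M2)/6=169/122
seg 2: a=-2, c=M2/2=123/61, d=(M3−M2)/(6·1)=-36/61, b=Δ2−h2·(2M2+M3)/6=35/61
seg 3: a=0, c=M3/2=15/61, d=(M4−M3)/(6·1)=-5/61, b=Δ3−h3·(2M3+M4)/6=173/61
t_q=2 → seg 1, τ=1; S=-1+169/122·τ+-591/244·τ²+361/488·τ³=-633/488

  seg 0: a=-4 b=929/244 c=0 d=-197/244
  seg 1: a=-1 b=169/122 c=-591/244 d=361/488
  seg 2: a=-2 b=35/61 c=123/61 d=-36/61
  seg 3: a=0 b=173/61 c=15/61 d=-5/61
S(2) = -633/488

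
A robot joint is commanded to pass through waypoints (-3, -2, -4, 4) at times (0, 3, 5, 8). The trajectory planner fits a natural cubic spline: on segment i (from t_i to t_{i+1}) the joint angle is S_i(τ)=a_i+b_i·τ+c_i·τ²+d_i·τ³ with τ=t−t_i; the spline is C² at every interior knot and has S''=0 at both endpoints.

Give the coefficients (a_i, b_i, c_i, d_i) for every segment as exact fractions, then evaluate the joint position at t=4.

Δ: Δ0=1/3, Δ1=-1, Δ2=8/3
row 1: diag=10, rhs=-8; c'=1/5, d'=-4/5
row 2: denom=10−2·1/5=48/5; d'=(22−2·-4/5)/(48/5)=59/24
back: M2=59/24
back: M1=-4/5−1/5·59/24=-31/24
M: M0=0, M1=-31/24, M2=59/24, M3=0
seg 0: a=-3, c=M0/2=0, d=(M1−M0)/(6·3)=-31/432, b=Δ0−h0·(2M0+M1)/6=47/48
seg 1: a=-2, c=M1/2=-31/48, d=(M2−M1)/(6·2)=5/16, b=Δ1−h1·(2M1+M2)/6=-23/24
seg 2: a=-4, c=M2/2=59/48, d=(M3−M2)/(6·3)=-59/432, b=Δ2−h2·(2M2+M3)/6=5/24
t_q=4 → seg 1, τ=1; S=-2+-23/24·τ+-31/48·τ²+5/16·τ³=-79/24

  seg 0: a=-3 b=47/48 c=0 d=-31/432
  seg 1: a=-2 b=-23/24 c=-31/48 d=5/16
  seg 2: a=-4 b=5/24 c=59/48 d=-59/432
S(4) = -79/24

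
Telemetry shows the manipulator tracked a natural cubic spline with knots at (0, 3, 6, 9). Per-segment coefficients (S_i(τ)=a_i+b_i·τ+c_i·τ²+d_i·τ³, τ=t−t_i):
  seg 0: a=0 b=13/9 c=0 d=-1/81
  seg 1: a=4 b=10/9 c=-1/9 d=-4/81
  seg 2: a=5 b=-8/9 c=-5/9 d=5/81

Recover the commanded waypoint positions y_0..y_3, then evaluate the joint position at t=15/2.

y_0=0 y_1=4 y_2=5 y_3=-1
S(15/2) = 21/8

y_0 = S_0(0) = a_0 = 0
y_1 = S_1(0) = a_1 = 4
y_2 = S_2(0) = a_2 = 5
y_3 = S_2(3) = -1
t_q=15/2 is in segment 2 (τ=3/2); S_2(τ)=21/8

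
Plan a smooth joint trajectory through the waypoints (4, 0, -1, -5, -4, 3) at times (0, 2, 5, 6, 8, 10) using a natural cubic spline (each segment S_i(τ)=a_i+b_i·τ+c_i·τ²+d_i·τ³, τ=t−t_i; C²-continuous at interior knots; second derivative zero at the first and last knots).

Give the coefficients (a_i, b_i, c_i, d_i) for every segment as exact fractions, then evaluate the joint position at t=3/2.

  seg 0: a=4 b=-6287/2283 c=0 d=1721/9132
  seg 1: a=0 b=-1124/2283 c=1721/1522 d=-4921/13698
  seg 2: a=-1 b=-15559/4566 c=-1600/761 d=6895/4566
  seg 3: a=-5 b=-7037/2283 c=3695/1522 d=-5813/18264
  seg 4: a=-4 b=12827/4566 c=1577/3044 d=-1577/18264
S(3/2) = 12305/24352

Δ: Δ0=-2, Δ1=-1/3, Δ2=-4, Δ3=1/2, Δ4=7/2
row 1: diag=10, rhs=10; c'=3/10, d'=1
row 2: denom=8−3·3/10=71/10; d'=(-22−3·1)/(71/10)=-250/71
row 3: denom=6−1·10/71=416/71; d'=(27−1·-250/71)/(416/71)=2167/416
row 4: denom=8−2·71/208=761/104; d'=(18−2·2167/416)/(761/104)=1577/1522
back: M4=1577/1522
back: M3=2167/416−71/208·1577/1522=3695/761
back: M2=-250/71−10/71·3695/761=-3200/761
back: M1=1−3/10·-3200/761=1721/761
M: M0=0, M1=1721/761, M2=-3200/761, M3=3695/761, M4=1577/1522, M5=0
seg 0: a=4, c=M0/2=0, d=(M1−M0)/(6·2)=1721/9132, b=Δ0−h0·(2M0+M1)/6=-6287/2283
seg 1: a=0, c=M1/2=1721/1522, d=(M2−M1)/(6·3)=-4921/13698, b=Δ1−h1·(2M1+M2)/6=-1124/2283
seg 2: a=-1, c=M2/2=-1600/761, d=(M3−M2)/(6·1)=6895/4566, b=Δ2−h2·(2M2+M3)/6=-15559/4566
seg 3: a=-5, c=M3/2=3695/1522, d=(M4−M3)/(6·2)=-5813/18264, b=Δ3−h3·(2M3+M4)/6=-7037/2283
seg 4: a=-4, c=M4/2=1577/3044, d=(M5−M4)/(6·2)=-1577/18264, b=Δ4−h4·(2M4+M5)/6=12827/4566
t_q=3/2 → seg 0, τ=3/2; S=4+-6287/2283·τ+0·τ²+1721/9132·τ³=12305/24352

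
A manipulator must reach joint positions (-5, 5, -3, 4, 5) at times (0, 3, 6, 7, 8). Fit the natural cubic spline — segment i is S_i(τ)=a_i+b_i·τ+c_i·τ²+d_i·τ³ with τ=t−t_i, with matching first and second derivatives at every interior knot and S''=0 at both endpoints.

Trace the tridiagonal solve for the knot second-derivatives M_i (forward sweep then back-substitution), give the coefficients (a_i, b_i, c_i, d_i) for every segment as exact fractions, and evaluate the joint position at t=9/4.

  seg 0: a=-5 b=130/21 c=0 d=-20/63
  seg 1: a=5 b=-50/21 c=-20/7 d=58/63
  seg 2: a=-3 b=16/3 c=38/7 d=-79/21
  seg 3: a=4 b=103/21 c=-41/7 d=41/21
S(9/4) = 85/16

Δ: Δ0=10/3, Δ1=-8/3, Δ2=7, Δ3=1
row 1: diag=12, rhs=-36; c'=1/4, d'=-3
row 2: denom=8−3·1/4=29/4; d'=(58−3·-3)/(29/4)=268/29
row 3: denom=4−1·4/29=112/29; d'=(-36−1·268/29)/(112/29)=-82/7
back: M3=-82/7
back: M2=268/29−4/29·-82/7=76/7
back: M1=-3−1/4·76/7=-40/7
M: M0=0, M1=-40/7, M2=76/7, M3=-82/7, M4=0
seg 0: a=-5, c=M0/2=0, d=(M1−M0)/(6·3)=-20/63, b=Δ0−h0·(2M0+M1)/6=130/21
seg 1: a=5, c=M1/2=-20/7, d=(M2−M1)/(6·3)=58/63, b=Δ1−h1·(2M1+M2)/6=-50/21
seg 2: a=-3, c=M2/2=38/7, d=(M3−M2)/(6·1)=-79/21, b=Δ2−h2·(2M2+M3)/6=16/3
seg 3: a=4, c=M3/2=-41/7, d=(M4−M3)/(6·1)=41/21, b=Δ3−h3·(2M3+M4)/6=103/21
t_q=9/4 → seg 0, τ=9/4; S=-5+130/21·τ+0·τ²+-20/63·τ³=85/16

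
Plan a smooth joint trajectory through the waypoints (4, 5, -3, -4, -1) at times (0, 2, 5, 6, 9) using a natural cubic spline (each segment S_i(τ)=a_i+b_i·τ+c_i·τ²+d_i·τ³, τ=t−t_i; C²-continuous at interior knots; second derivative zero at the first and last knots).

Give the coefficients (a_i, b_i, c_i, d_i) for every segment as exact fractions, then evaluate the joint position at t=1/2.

  seg 0: a=4 b=373/279 c=0 d=-467/2232
  seg 1: a=5 b=-655/558 c=-467/372 d=2537/10044
  seg 2: a=-3 b=-2105/1116 c=284/279 d=-49/372
  seg 3: a=-4 b=-137/558 c=695/1116 d=-695/10044
S(1/2) = 27631/5952

Δ: Δ0=1/2, Δ1=-8/3, Δ2=-1, Δ3=1
row 1: diag=10, rhs=-19; c'=3/10, d'=-19/10
row 2: denom=8−3·3/10=71/10; d'=(10−3·-19/10)/(71/10)=157/71
row 3: denom=8−1·10/71=558/71; d'=(12−1·157/71)/(558/71)=695/558
back: M3=695/558
back: M2=157/71−10/71·695/558=568/279
back: M1=-19/10−3/10·568/279=-467/186
M: M0=0, M1=-467/186, M2=568/279, M3=695/558, M4=0
seg 0: a=4, c=M0/2=0, d=(M1−M0)/(6·2)=-467/2232, b=Δ0−h0·(2M0+M1)/6=373/279
seg 1: a=5, c=M1/2=-467/372, d=(M2−M1)/(6·3)=2537/10044, b=Δ1−h1·(2M1+M2)/6=-655/558
seg 2: a=-3, c=M2/2=284/279, d=(M3−M2)/(6·1)=-49/372, b=Δ2−h2·(2M2+M3)/6=-2105/1116
seg 3: a=-4, c=M3/2=695/1116, d=(M4−M3)/(6·3)=-695/10044, b=Δ3−h3·(2M3+M4)/6=-137/558
t_q=1/2 → seg 0, τ=1/2; S=4+373/279·τ+0·τ²+-467/2232·τ³=27631/5952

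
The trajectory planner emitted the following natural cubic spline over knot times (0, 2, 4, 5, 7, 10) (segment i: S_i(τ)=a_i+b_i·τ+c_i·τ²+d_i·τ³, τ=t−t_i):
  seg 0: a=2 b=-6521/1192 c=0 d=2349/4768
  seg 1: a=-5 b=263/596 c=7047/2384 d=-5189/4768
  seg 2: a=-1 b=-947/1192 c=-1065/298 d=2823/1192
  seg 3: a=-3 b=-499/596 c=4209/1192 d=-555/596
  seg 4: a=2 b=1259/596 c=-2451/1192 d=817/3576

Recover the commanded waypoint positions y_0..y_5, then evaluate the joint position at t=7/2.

y_0=2 y_1=-5 y_2=-1 y_3=-3 y_4=2 y_5=-4
S(7/2) = -51883/38144

y_0 = S_0(0) = a_0 = 2
y_1 = S_1(0) = a_1 = -5
y_2 = S_2(0) = a_2 = -1
y_3 = S_3(0) = a_3 = -3
y_4 = S_4(0) = a_4 = 2
y_5 = S_4(3) = -4
t_q=7/2 is in segment 1 (τ=3/2); S_1(τ)=-51883/38144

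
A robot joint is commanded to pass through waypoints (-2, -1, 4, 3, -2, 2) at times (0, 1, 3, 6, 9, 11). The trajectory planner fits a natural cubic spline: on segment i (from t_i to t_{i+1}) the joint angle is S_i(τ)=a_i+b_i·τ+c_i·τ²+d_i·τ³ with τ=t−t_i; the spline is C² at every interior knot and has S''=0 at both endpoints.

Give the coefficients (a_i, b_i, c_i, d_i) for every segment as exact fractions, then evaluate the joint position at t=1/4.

Δ: Δ0=1, Δ1=5/2, Δ2=-1/3, Δ3=-5/3, Δ4=2
row 1: diag=6, rhs=9; c'=1/3, d'=3/2
row 2: denom=10−2·1/3=28/3; d'=(-17−2·3/2)/(28/3)=-15/7
row 3: denom=12−3·9/28=309/28; d'=(-8−3·-15/7)/(309/28)=-44/309
row 4: denom=10−3·28/103=946/103; d'=(22−3·-44/309)/(946/103)=105/43
back: M4=105/43
back: M3=-44/309−28/103·105/43=-104/129
back: M2=-15/7−9/28·-104/129=-81/43
back: M1=3/2−1/3·-81/43=183/86
M: M0=0, M1=183/86, M2=-81/43, M3=-104/129, M4=105/43, M5=0
seg 0: a=-2, c=M0/2=0, d=(M1−M0)/(6·1)=61/172, b=Δ0−h0·(2M0+M1)/6=111/172
seg 1: a=-1, c=M1/2=183/172, d=(M2−M1)/(6·2)=-115/344, b=Δ1−h1·(2M1+M2)/6=147/86
seg 2: a=4, c=M2/2=-81/86, d=(M3−M2)/(6·3)=139/2322, b=Δ2−h2·(2M2+M3)/6=84/43
seg 3: a=3, c=M3/2=-52/129, d=(M4−M3)/(6·3)=419/2322, b=Δ3−h3·(2M3+M4)/6=-179/86
seg 4: a=-2, c=M4/2=105/86, d=(M5−M4)/(6·2)=-35/172, b=Δ4−h4·(2M4+M5)/6=16/43
t_q=1/4 → seg 0, τ=1/4; S=-2+111/172·τ+0·τ²+61/172·τ³=-20179/11008

  seg 0: a=-2 b=111/172 c=0 d=61/172
  seg 1: a=-1 b=147/86 c=183/172 d=-115/344
  seg 2: a=4 b=84/43 c=-81/86 d=139/2322
  seg 3: a=3 b=-179/86 c=-52/129 d=419/2322
  seg 4: a=-2 b=16/43 c=105/86 d=-35/172
S(1/4) = -20179/11008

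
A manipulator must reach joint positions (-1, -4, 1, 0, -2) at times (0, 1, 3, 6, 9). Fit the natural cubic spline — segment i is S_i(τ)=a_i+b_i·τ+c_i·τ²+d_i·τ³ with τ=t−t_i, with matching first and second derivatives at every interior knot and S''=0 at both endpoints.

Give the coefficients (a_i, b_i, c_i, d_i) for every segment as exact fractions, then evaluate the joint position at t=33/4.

Δ: Δ0=-3, Δ1=5/2, Δ2=-1/3, Δ3=-2/3
row 1: diag=6, rhs=33; c'=1/3, d'=11/2
row 2: denom=10−2·1/3=28/3; d'=(-17−2·11/2)/(28/3)=-3
row 3: denom=12−3·9/28=309/28; d'=(-2−3·-3)/(309/28)=196/309
back: M3=196/309
back: M2=-3−9/28·196/309=-330/103
back: M1=11/2−1/3·-330/103=1353/206
M: M0=0, M1=1353/206, M2=-330/103, M3=196/309, M4=0
seg 0: a=-1, c=M0/2=0, d=(M1−M0)/(6·1)=451/412, b=Δ0−h0·(2M0+M1)/6=-1687/412
seg 1: a=-4, c=M1/2=1353/412, d=(M2−M1)/(6·2)=-671/824, b=Δ1−h1·(2M1+M2)/6=-167/206
seg 2: a=1, c=M2/2=-165/103, d=(M3−M2)/(6·3)=593/2781, b=Δ2−h2·(2M2+M3)/6=263/103
seg 3: a=0, c=M3/2=98/309, d=(M4−M3)/(6·3)=-98/2781, b=Δ3−h3·(2M3+M4)/6=-134/103
t_q=33/4 → seg 3, τ=9/4; S=0+-134/103·τ+98/309·τ²+-98/2781·τ³=-5679/3296

  seg 0: a=-1 b=-1687/412 c=0 d=451/412
  seg 1: a=-4 b=-167/206 c=1353/412 d=-671/824
  seg 2: a=1 b=263/103 c=-165/103 d=593/2781
  seg 3: a=0 b=-134/103 c=98/309 d=-98/2781
S(33/4) = -5679/3296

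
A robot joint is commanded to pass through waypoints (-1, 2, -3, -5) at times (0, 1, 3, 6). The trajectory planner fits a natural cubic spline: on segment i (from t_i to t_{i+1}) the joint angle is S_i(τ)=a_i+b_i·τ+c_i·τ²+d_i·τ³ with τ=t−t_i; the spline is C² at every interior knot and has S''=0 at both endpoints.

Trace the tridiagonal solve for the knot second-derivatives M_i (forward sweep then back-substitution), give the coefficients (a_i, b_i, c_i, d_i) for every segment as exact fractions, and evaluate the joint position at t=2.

  seg 0: a=-1 b=85/21 c=0 d=-22/21
  seg 1: a=2 b=19/21 c=-22/7 d=121/168
  seg 2: a=-3 b=-127/42 c=33/28 d=-11/84
S(2) = 27/56

Δ: Δ0=3, Δ1=-5/2, Δ2=-2/3
row 1: diag=6, rhs=-33; c'=1/3, d'=-11/2
row 2: denom=10−2·1/3=28/3; d'=(11−2·-11/2)/(28/3)=33/14
back: M2=33/14
back: M1=-11/2−1/3·33/14=-44/7
M: M0=0, M1=-44/7, M2=33/14, M3=0
seg 0: a=-1, c=M0/2=0, d=(M1−M0)/(6·1)=-22/21, b=Δ0−h0·(2M0+M1)/6=85/21
seg 1: a=2, c=M1/2=-22/7, d=(M2−M1)/(6·2)=121/168, b=Δ1−h1·(2M1+M2)/6=19/21
seg 2: a=-3, c=M2/2=33/28, d=(M3−M2)/(6·3)=-11/84, b=Δ2−h2·(2M2+M3)/6=-127/42
t_q=2 → seg 1, τ=1; S=2+19/21·τ+-22/7·τ²+121/168·τ³=27/56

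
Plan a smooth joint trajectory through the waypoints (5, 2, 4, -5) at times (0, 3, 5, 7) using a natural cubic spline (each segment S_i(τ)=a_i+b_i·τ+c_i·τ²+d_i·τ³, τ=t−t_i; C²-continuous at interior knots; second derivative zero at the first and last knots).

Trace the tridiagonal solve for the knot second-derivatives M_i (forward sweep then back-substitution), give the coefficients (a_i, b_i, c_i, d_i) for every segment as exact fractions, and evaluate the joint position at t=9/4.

Δ: Δ0=-1, Δ1=1, Δ2=-9/2
row 1: diag=10, rhs=12; c'=1/5, d'=6/5
row 2: denom=8−2·1/5=38/5; d'=(-33−2·6/5)/(38/5)=-177/38
back: M2=-177/38
back: M1=6/5−1/5·-177/38=81/38
M: M0=0, M1=81/38, M2=-177/38, M3=0
seg 0: a=5, c=M0/2=0, d=(M1−M0)/(6·3)=9/76, b=Δ0−h0·(2M0+M1)/6=-157/76
seg 1: a=2, c=M1/2=81/76, d=(M2−M1)/(6·2)=-43/76, b=Δ1−h1·(2M1+M2)/6=43/38
seg 2: a=4, c=M2/2=-177/76, d=(M3−M2)/(6·2)=59/152, b=Δ2−h2·(2M2+M3)/6=-53/38
t_q=9/4 → seg 0, τ=9/4; S=5+-157/76·τ+0·τ²+9/76·τ³=8273/4864

  seg 0: a=5 b=-157/76 c=0 d=9/76
  seg 1: a=2 b=43/38 c=81/76 d=-43/76
  seg 2: a=4 b=-53/38 c=-177/76 d=59/152
S(9/4) = 8273/4864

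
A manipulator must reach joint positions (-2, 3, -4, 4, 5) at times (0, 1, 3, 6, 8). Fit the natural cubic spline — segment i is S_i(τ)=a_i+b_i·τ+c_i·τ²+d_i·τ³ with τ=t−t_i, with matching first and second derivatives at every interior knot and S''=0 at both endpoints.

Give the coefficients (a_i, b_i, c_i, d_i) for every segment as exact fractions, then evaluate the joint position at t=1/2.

Δ: Δ0=5, Δ1=-7/2, Δ2=8/3, Δ3=1/2
row 1: diag=6, rhs=-51; c'=1/3, d'=-17/2
row 2: denom=10−2·1/3=28/3; d'=(37−2·-17/2)/(28/3)=81/14
row 3: denom=10−3·9/28=253/28; d'=(-13−3·81/14)/(253/28)=-850/253
back: M3=-850/253
back: M2=81/14−9/28·-850/253=1737/253
back: M1=-17/2−1/3·1737/253=-5459/506
M: M0=0, M1=-5459/506, M2=1737/253, M3=-850/253, M4=0
seg 0: a=-2, c=M0/2=0, d=(M1−M0)/(6·1)=-5459/3036, b=Δ0−h0·(2M0+M1)/6=20639/3036
seg 1: a=3, c=M1/2=-5459/1012, d=(M2−M1)/(6·2)=8933/6072, b=Δ1−h1·(2M1+M2)/6=2131/1518
seg 2: a=-4, c=M2/2=1737/506, d=(M3−M2)/(6·3)=-2587/4554, b=Δ2−h2·(2M2+M3)/6=-1912/759
seg 3: a=4, c=M3/2=-425/253, d=(M4−M3)/(6·2)=425/1518, b=Δ3−h3·(2M3+M4)/6=4159/1518
t_q=1/2 → seg 0, τ=1/2; S=-2+20639/3036·τ+0·τ²+-5459/3036·τ³=9507/8096

  seg 0: a=-2 b=20639/3036 c=0 d=-5459/3036
  seg 1: a=3 b=2131/1518 c=-5459/1012 d=8933/6072
  seg 2: a=-4 b=-1912/759 c=1737/506 d=-2587/4554
  seg 3: a=4 b=4159/1518 c=-425/253 d=425/1518
S(1/2) = 9507/8096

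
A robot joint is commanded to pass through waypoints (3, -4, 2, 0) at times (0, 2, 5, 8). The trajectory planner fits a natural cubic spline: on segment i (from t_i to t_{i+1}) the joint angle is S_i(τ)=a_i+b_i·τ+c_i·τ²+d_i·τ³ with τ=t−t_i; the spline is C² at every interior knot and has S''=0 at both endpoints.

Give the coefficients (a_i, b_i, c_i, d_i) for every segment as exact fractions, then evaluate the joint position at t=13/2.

Δ: Δ0=-7/2, Δ1=2, Δ2=-2/3
row 1: diag=10, rhs=33; c'=3/10, d'=33/10
row 2: denom=12−3·3/10=111/10; d'=(-16−3·33/10)/(111/10)=-7/3
back: M2=-7/3
back: M1=33/10−3/10·-7/3=4
M: M0=0, M1=4, M2=-7/3, M3=0
seg 0: a=3, c=M0/2=0, d=(M1−M0)/(6·2)=1/3, b=Δ0−h0·(2M0+M1)/6=-29/6
seg 1: a=-4, c=M1/2=2, d=(M2−M1)/(6·3)=-19/54, b=Δ1−h1·(2M1+M2)/6=-5/6
seg 2: a=2, c=M2/2=-7/6, d=(M3−M2)/(6·3)=7/54, b=Δ2−h2·(2M2+M3)/6=5/3
t_q=13/2 → seg 2, τ=3/2; S=2+5/3·τ+-7/6·τ²+7/54·τ³=37/16

  seg 0: a=3 b=-29/6 c=0 d=1/3
  seg 1: a=-4 b=-5/6 c=2 d=-19/54
  seg 2: a=2 b=5/3 c=-7/6 d=7/54
S(13/2) = 37/16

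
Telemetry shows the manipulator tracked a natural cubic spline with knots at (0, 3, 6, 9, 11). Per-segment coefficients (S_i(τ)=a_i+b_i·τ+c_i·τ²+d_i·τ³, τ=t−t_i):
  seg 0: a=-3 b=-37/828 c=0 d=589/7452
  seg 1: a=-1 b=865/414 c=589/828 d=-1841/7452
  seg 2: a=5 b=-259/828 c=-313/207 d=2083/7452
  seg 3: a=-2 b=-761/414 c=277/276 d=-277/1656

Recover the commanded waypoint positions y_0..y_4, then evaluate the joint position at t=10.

y_0=-3 y_1=-1 y_2=5 y_3=-2 y_4=-3
S(10) = -1657/552

y_0 = S_0(0) = a_0 = -3
y_1 = S_1(0) = a_1 = -1
y_2 = S_2(0) = a_2 = 5
y_3 = S_3(0) = a_3 = -2
y_4 = S_3(2) = -3
t_q=10 is in segment 3 (τ=1); S_3(τ)=-1657/552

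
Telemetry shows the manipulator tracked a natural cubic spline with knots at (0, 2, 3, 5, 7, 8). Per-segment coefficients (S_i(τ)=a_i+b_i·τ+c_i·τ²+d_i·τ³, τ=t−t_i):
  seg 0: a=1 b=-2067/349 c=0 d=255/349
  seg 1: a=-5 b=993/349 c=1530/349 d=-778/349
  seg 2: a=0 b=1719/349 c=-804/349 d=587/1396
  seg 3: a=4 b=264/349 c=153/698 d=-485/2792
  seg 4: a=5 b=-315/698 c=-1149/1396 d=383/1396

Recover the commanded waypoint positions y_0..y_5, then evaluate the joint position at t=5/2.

y_0 = S_0(0) = a_0 = 1
y_1 = S_1(0) = a_1 = -5
y_2 = S_2(0) = a_2 = 0
y_3 = S_3(0) = a_3 = 4
y_4 = S_4(0) = a_4 = 5
y_5 = S_4(1) = 4
t_q=5/2 is in segment 1 (τ=1/2); S_1(τ)=-3853/1396

y_0=1 y_1=-5 y_2=0 y_3=4 y_4=5 y_5=4
S(5/2) = -3853/1396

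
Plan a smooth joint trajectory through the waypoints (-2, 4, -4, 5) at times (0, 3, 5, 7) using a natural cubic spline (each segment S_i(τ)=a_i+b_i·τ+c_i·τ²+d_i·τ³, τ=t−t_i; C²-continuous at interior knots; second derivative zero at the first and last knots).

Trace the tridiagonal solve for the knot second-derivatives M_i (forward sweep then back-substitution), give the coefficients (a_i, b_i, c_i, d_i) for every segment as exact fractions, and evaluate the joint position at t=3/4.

Δ: Δ0=2, Δ1=-4, Δ2=9/2
row 1: diag=10, rhs=-36; c'=1/5, d'=-18/5
row 2: denom=8−2·1/5=38/5; d'=(51−2·-18/5)/(38/5)=291/38
back: M2=291/38
back: M1=-18/5−1/5·291/38=-195/38
M: M0=0, M1=-195/38, M2=291/38, M3=0
seg 0: a=-2, c=M0/2=0, d=(M1−M0)/(6·3)=-65/228, b=Δ0−h0·(2M0+M1)/6=347/76
seg 1: a=4, c=M1/2=-195/76, d=(M2−M1)/(6·2)=81/76, b=Δ1−h1·(2M1+M2)/6=-119/38
seg 2: a=-4, c=M2/2=291/76, d=(M3−M2)/(6·2)=-97/152, b=Δ2−h2·(2M2+M3)/6=-23/38
t_q=3/4 → seg 0, τ=3/4; S=-2+347/76·τ+0·τ²+-65/228·τ³=6343/4864

  seg 0: a=-2 b=347/76 c=0 d=-65/228
  seg 1: a=4 b=-119/38 c=-195/76 d=81/76
  seg 2: a=-4 b=-23/38 c=291/76 d=-97/152
S(3/4) = 6343/4864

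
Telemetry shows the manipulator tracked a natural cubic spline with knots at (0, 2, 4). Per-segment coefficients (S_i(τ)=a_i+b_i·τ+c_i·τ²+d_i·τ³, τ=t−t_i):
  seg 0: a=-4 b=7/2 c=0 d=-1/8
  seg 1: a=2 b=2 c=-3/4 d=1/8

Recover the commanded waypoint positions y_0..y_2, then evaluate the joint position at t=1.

y_0=-4 y_1=2 y_2=4
S(1) = -5/8

y_0 = S_0(0) = a_0 = -4
y_1 = S_1(0) = a_1 = 2
y_2 = S_1(2) = 4
t_q=1 is in segment 0 (τ=1); S_0(τ)=-5/8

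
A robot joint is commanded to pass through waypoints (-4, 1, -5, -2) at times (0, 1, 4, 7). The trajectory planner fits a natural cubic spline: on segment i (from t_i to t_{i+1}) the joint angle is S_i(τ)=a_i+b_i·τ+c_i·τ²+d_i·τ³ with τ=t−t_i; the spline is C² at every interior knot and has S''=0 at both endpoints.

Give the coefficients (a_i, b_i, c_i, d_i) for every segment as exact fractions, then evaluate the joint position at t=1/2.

Δ: Δ0=5, Δ1=-2, Δ2=1
row 1: diag=8, rhs=-42; c'=3/8, d'=-21/4
row 2: denom=12−3·3/8=87/8; d'=(18−3·-21/4)/(87/8)=90/29
back: M2=90/29
back: M1=-21/4−3/8·90/29=-186/29
M: M0=0, M1=-186/29, M2=90/29, M3=0
seg 0: a=-4, c=M0/2=0, d=(M1−M0)/(6·1)=-31/29, b=Δ0−h0·(2M0+M1)/6=176/29
seg 1: a=1, c=M1/2=-93/29, d=(M2−M1)/(6·3)=46/87, b=Δ1−h1·(2M1+M2)/6=83/29
seg 2: a=-5, c=M2/2=45/29, d=(M3−M2)/(6·3)=-5/29, b=Δ2−h2·(2M2+M3)/6=-61/29
t_q=1/2 → seg 0, τ=1/2; S=-4+176/29·τ+0·τ²+-31/29·τ³=-255/232

  seg 0: a=-4 b=176/29 c=0 d=-31/29
  seg 1: a=1 b=83/29 c=-93/29 d=46/87
  seg 2: a=-5 b=-61/29 c=45/29 d=-5/29
S(1/2) = -255/232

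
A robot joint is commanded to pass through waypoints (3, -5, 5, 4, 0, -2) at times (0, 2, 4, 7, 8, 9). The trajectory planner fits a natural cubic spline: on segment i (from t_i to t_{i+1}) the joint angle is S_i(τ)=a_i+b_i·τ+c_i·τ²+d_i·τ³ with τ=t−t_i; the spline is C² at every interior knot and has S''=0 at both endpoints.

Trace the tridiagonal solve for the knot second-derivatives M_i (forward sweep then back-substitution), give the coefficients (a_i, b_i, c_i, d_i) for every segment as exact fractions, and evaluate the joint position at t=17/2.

Δ: Δ0=-4, Δ1=5, Δ2=-1/3, Δ3=-4, Δ4=-2
row 1: diag=8, rhs=54; c'=1/4, d'=27/4
row 2: denom=10−2·1/4=19/2; d'=(-32−2·27/4)/(19/2)=-91/19
row 3: denom=8−3·6/19=134/19; d'=(-22−3·-91/19)/(134/19)=-145/134
row 4: denom=4−1·19/134=517/134; d'=(12−1·-145/134)/(517/134)=1753/517
back: M4=1753/517
back: M3=-145/134−19/134·1753/517=-808/517
back: M2=-91/19−6/19·-808/517=-2221/517
back: M1=27/4−1/4·-2221/517=4045/517
M: M0=0, M1=4045/517, M2=-2221/517, M3=-808/517, M4=1753/517, M5=0
seg 0: a=3, c=M0/2=0, d=(M1−M0)/(6·2)=4045/6204, b=Δ0−h0·(2M0+M1)/6=-10249/1551
seg 1: a=-5, c=M1/2=4045/1034, d=(M2−M1)/(6·2)=-3133/3102, b=Δ1−h1·(2M1+M2)/6=1886/1551
seg 2: a=5, c=M2/2=-2221/1034, d=(M3−M2)/(6·3)=157/1034, b=Δ2−h2·(2M2+M3)/6=7358/1551
seg 3: a=4, c=M3/2=-404/517, d=(M4−M3)/(6·1)=2561/3102, b=Δ3−h3·(2M3+M4)/6=-12545/3102
seg 4: a=0, c=M4/2=1753/1034, d=(M5−M4)/(6·1)=-1753/3102, b=Δ4−h4·(2M4+M5)/6=-4855/1551
t_q=17/2 → seg 4, τ=1/2; S=0+-4855/1551·τ+1753/1034·τ²+-1753/3102·τ³=-10025/8272

  seg 0: a=3 b=-10249/1551 c=0 d=4045/6204
  seg 1: a=-5 b=1886/1551 c=4045/1034 d=-3133/3102
  seg 2: a=5 b=7358/1551 c=-2221/1034 d=157/1034
  seg 3: a=4 b=-12545/3102 c=-404/517 d=2561/3102
  seg 4: a=0 b=-4855/1551 c=1753/1034 d=-1753/3102
S(17/2) = -10025/8272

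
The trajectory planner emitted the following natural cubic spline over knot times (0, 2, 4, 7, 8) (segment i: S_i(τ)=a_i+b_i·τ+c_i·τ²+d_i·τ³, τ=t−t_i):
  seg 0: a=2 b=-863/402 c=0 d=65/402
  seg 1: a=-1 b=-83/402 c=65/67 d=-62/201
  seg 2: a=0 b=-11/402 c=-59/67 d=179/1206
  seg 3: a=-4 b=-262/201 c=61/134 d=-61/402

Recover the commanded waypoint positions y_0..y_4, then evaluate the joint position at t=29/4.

y_0 = S_0(0) = a_0 = 2
y_1 = S_1(0) = a_1 = -1
y_2 = S_2(0) = a_2 = 0
y_3 = S_3(0) = a_3 = -4
y_4 = S_3(1) = -5
t_q=29/4 is in segment 3 (τ=1/4); S_3(τ)=-36875/8576

y_0=2 y_1=-1 y_2=0 y_3=-4 y_4=-5
S(29/4) = -36875/8576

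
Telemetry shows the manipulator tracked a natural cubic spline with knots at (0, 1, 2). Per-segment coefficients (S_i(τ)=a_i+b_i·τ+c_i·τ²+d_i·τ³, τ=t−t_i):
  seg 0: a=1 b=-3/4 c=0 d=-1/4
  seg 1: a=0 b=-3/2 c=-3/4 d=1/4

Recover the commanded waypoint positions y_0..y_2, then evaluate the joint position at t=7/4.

y_0=1 y_1=0 y_2=-2
S(7/4) = -369/256

y_0 = S_0(0) = a_0 = 1
y_1 = S_1(0) = a_1 = 0
y_2 = S_1(1) = -2
t_q=7/4 is in segment 1 (τ=3/4); S_1(τ)=-369/256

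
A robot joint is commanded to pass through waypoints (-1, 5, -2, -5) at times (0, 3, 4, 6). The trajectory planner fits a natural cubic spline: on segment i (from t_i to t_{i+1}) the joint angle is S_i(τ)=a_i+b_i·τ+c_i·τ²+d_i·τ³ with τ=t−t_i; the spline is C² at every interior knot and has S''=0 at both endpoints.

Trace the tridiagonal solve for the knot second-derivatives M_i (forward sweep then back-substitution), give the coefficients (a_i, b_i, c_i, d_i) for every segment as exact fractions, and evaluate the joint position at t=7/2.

Δ: Δ0=2, Δ1=-7, Δ2=-3/2
row 1: diag=8, rhs=-54; c'=1/8, d'=-27/4
row 2: denom=6−1·1/8=47/8; d'=(33−1·-27/4)/(47/8)=318/47
back: M2=318/47
back: M1=-27/4−1/8·318/47=-357/47
M: M0=0, M1=-357/47, M2=318/47, M3=0
seg 0: a=-1, c=M0/2=0, d=(M1−M0)/(6·3)=-119/282, b=Δ0−h0·(2M0+M1)/6=545/94
seg 1: a=5, c=M1/2=-357/94, d=(M2−M1)/(6·1)=225/94, b=Δ1−h1·(2M1+M2)/6=-263/47
seg 2: a=-2, c=M2/2=159/47, d=(M3−M2)/(6·2)=-53/94, b=Δ2−h2·(2M2+M3)/6=-565/94
t_q=7/2 → seg 1, τ=1/2; S=5+-263/47·τ+-357/94·τ²+225/94·τ³=1167/752

  seg 0: a=-1 b=545/94 c=0 d=-119/282
  seg 1: a=5 b=-263/47 c=-357/94 d=225/94
  seg 2: a=-2 b=-565/94 c=159/47 d=-53/94
S(7/2) = 1167/752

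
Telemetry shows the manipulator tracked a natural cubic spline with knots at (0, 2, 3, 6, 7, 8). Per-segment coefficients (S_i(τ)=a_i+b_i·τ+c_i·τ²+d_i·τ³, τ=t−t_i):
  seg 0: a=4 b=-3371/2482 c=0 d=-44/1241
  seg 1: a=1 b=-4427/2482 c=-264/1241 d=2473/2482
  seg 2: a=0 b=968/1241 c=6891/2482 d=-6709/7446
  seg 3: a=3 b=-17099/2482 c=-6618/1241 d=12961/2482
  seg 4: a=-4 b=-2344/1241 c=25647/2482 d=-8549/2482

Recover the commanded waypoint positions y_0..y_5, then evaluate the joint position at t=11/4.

y_0 = S_0(0) = a_0 = 4
y_1 = S_1(0) = a_1 = 1
y_2 = S_2(0) = a_2 = 0
y_3 = S_3(0) = a_3 = 3
y_4 = S_4(0) = a_4 = -4
y_5 = S_4(1) = 1
t_q=11/4 is in segment 1 (τ=3/4); S_1(τ)=-5885/158848

y_0=4 y_1=1 y_2=0 y_3=3 y_4=-4 y_5=1
S(11/4) = -5885/158848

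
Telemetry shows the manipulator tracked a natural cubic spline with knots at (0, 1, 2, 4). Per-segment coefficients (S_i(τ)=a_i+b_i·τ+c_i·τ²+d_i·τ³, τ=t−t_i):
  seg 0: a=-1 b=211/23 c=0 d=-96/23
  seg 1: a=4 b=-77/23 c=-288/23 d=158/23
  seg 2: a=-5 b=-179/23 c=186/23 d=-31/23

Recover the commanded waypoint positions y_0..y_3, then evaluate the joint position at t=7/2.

y_0=-1 y_1=4 y_2=-5 y_3=1
S(7/2) = -557/184

y_0 = S_0(0) = a_0 = -1
y_1 = S_1(0) = a_1 = 4
y_2 = S_2(0) = a_2 = -5
y_3 = S_2(2) = 1
t_q=7/2 is in segment 2 (τ=3/2); S_2(τ)=-557/184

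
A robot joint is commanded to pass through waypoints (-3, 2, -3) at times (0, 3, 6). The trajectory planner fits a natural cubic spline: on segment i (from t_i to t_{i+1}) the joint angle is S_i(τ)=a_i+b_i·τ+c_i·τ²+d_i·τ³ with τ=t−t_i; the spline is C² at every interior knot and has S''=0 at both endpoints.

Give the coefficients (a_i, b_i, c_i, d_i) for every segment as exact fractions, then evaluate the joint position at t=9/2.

  seg 0: a=-3 b=5/2 c=0 d=-5/54
  seg 1: a=2 b=0 c=-5/6 d=5/54
S(9/2) = 7/16

Δ: Δ0=5/3, Δ1=-5/3
row 1: diag=12, rhs=-20; c'=1/4, d'=-5/3
back: M1=-5/3
M: M0=0, M1=-5/3, M2=0
seg 0: a=-3, c=M0/2=0, d=(M1−M0)/(6·3)=-5/54, b=Δ0−h0·(2M0+M1)/6=5/2
seg 1: a=2, c=M1/2=-5/6, d=(M2−M1)/(6·3)=5/54, b=Δ1−h1·(2M1+M2)/6=0
t_q=9/2 → seg 1, τ=3/2; S=2+0·τ+-5/6·τ²+5/54·τ³=7/16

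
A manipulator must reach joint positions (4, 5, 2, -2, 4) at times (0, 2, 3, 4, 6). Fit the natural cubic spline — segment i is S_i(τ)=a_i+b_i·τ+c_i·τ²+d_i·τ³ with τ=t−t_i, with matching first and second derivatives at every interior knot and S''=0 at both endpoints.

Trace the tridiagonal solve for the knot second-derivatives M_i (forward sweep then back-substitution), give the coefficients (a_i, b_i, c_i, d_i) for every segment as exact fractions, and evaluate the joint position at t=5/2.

Δ: Δ0=1/2, Δ1=-3, Δ2=-4, Δ3=3
row 1: diag=6, rhs=-21; c'=1/6, d'=-7/2
row 2: denom=4−1·1/6=23/6; d'=(-6−1·-7/2)/(23/6)=-15/23
row 3: denom=6−1·6/23=132/23; d'=(42−1·-15/23)/(132/23)=327/44
back: M3=327/44
back: M2=-15/23−6/23·327/44=-57/22
back: M1=-7/2−1/6·-57/22=-135/44
M: M0=0, M1=-135/44, M2=-57/22, M3=327/44, M4=0
seg 0: a=4, c=M0/2=0, d=(M1−M0)/(6·2)=-45/176, b=Δ0−h0·(2M0+M1)/6=67/44
seg 1: a=5, c=M1/2=-135/88, d=(M2−M1)/(6·1)=7/88, b=Δ1−h1·(2M1+M2)/6=-17/11
seg 2: a=2, c=M2/2=-57/44, d=(M3−M2)/(6·1)=147/88, b=Δ2−h2·(2M2+M3)/6=-35/8
seg 3: a=-2, c=M3/2=327/88, d=(M4−M3)/(6·2)=-109/176, b=Δ3−h3·(2M3+M4)/6=-43/22
t_q=5/2 → seg 1, τ=1/2; S=5+-17/11·τ+-135/88·τ²+7/88·τ³=2713/704

  seg 0: a=4 b=67/44 c=0 d=-45/176
  seg 1: a=5 b=-17/11 c=-135/88 d=7/88
  seg 2: a=2 b=-35/8 c=-57/44 d=147/88
  seg 3: a=-2 b=-43/22 c=327/88 d=-109/176
S(5/2) = 2713/704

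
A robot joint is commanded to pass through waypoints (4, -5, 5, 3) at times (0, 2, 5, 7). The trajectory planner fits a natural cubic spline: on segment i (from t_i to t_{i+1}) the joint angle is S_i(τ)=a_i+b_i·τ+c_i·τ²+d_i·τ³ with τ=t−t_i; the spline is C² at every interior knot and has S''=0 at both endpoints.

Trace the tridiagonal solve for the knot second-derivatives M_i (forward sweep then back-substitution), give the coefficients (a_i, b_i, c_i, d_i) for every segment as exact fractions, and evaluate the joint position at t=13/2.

  seg 0: a=4 b=-3553/546 c=0 d=137/273
  seg 1: a=-5 b=-265/546 c=274/91 d=-73/126
  seg 2: a=5 b=529/273 c=-401/182 d=401/1092
S(13/2) = 12197/2912

Δ: Δ0=-9/2, Δ1=10/3, Δ2=-1
row 1: diag=10, rhs=47; c'=3/10, d'=47/10
row 2: denom=10−3·3/10=91/10; d'=(-26−3·47/10)/(91/10)=-401/91
back: M2=-401/91
back: M1=47/10−3/10·-401/91=548/91
M: M0=0, M1=548/91, M2=-401/91, M3=0
seg 0: a=4, c=M0/2=0, d=(M1−M0)/(6·2)=137/273, b=Δ0−h0·(2M0+M1)/6=-3553/546
seg 1: a=-5, c=M1/2=274/91, d=(M2−M1)/(6·3)=-73/126, b=Δ1−h1·(2M1+M2)/6=-265/546
seg 2: a=5, c=M2/2=-401/182, d=(M3−M2)/(6·2)=401/1092, b=Δ2−h2·(2M2+M3)/6=529/273
t_q=13/2 → seg 2, τ=3/2; S=5+529/273·τ+-401/182·τ²+401/1092·τ³=12197/2912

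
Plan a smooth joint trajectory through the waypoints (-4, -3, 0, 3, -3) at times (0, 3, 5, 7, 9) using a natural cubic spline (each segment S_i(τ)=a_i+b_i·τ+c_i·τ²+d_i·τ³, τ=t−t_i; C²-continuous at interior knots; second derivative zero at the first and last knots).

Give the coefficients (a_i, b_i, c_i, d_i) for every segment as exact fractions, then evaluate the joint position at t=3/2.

  seg 0: a=-4 b=25/426 c=0 d=13/426
  seg 1: a=-3 b=188/213 c=39/142 d=29/1704
  seg 2: a=0 b=931/426 c=107/284 d=-613/1704
  seg 3: a=3 b=-133/213 c=-253/142 d=253/852
S(3/2) = -4327/1136

Δ: Δ0=1/3, Δ1=3/2, Δ2=3/2, Δ3=-3
row 1: diag=10, rhs=7; c'=1/5, d'=7/10
row 2: denom=8−2·1/5=38/5; d'=(0−2·7/10)/(38/5)=-7/38
row 3: denom=8−2·5/19=142/19; d'=(-27−2·-7/38)/(142/19)=-253/71
back: M3=-253/71
back: M2=-7/38−5/19·-253/71=107/142
back: M1=7/10−1/5·107/142=39/71
M: M0=0, M1=39/71, M2=107/142, M3=-253/71, M4=0
seg 0: a=-4, c=M0/2=0, d=(M1−M0)/(6·3)=13/426, b=Δ0−h0·(2M0+M1)/6=25/426
seg 1: a=-3, c=M1/2=39/142, d=(M2−M1)/(6·2)=29/1704, b=Δ1−h1·(2M1+M2)/6=188/213
seg 2: a=0, c=M2/2=107/284, d=(M3−M2)/(6·2)=-613/1704, b=Δ2−h2·(2M2+M3)/6=931/426
seg 3: a=3, c=M3/2=-253/142, d=(M4−M3)/(6·2)=253/852, b=Δ3−h3·(2M3+M4)/6=-133/213
t_q=3/2 → seg 0, τ=3/2; S=-4+25/426·τ+0·τ²+13/426·τ³=-4327/1136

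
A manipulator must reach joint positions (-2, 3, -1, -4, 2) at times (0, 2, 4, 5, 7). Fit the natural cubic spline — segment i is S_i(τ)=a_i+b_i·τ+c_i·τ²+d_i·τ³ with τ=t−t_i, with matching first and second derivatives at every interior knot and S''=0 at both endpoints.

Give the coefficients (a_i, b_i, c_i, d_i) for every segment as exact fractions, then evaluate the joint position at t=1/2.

Δ: Δ0=5/2, Δ1=-2, Δ2=-3, Δ3=3
row 1: diag=8, rhs=-27; c'=1/4, d'=-27/8
row 2: denom=6−2·1/4=11/2; d'=(-6−2·-27/8)/(11/2)=3/22
row 3: denom=6−1·2/11=64/11; d'=(36−1·3/22)/(64/11)=789/128
back: M3=789/128
back: M2=3/22−2/11·789/128=-63/64
back: M1=-27/8−1/4·-63/64=-801/256
M: M0=0, M1=-801/256, M2=-63/64, M3=789/128, M4=0
seg 0: a=-2, c=M0/2=0, d=(M1−M0)/(6·2)=-267/1024, b=Δ0−h0·(2M0+M1)/6=907/256
seg 1: a=3, c=M1/2=-801/512, d=(M2−M1)/(6·2)=183/1024, b=Δ1−h1·(2M1+M2)/6=53/128
seg 2: a=-1, c=M2/2=-63/128, d=(M3−M2)/(6·1)=305/256, b=Δ2−h2·(2M2+M3)/6=-947/256
seg 3: a=-4, c=M3/2=789/256, d=(M4−M3)/(6·2)=-263/512, b=Δ3−h3·(2M3+M4)/6=-71/64
t_q=1/2 → seg 0, τ=1/2; S=-2+907/256·τ+0·τ²+-267/1024·τ³=-2139/8192

  seg 0: a=-2 b=907/256 c=0 d=-267/1024
  seg 1: a=3 b=53/128 c=-801/512 d=183/1024
  seg 2: a=-1 b=-947/256 c=-63/128 d=305/256
  seg 3: a=-4 b=-71/64 c=789/256 d=-263/512
S(1/2) = -2139/8192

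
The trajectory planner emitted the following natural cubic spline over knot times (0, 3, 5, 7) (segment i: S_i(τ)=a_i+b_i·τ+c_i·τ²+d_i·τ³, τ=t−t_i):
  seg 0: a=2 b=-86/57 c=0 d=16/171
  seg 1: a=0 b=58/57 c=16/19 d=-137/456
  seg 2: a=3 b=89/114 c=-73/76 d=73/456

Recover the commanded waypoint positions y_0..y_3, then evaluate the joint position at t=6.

y_0 = S_0(0) = a_0 = 2
y_1 = S_1(0) = a_1 = 0
y_2 = S_2(0) = a_2 = 3
y_3 = S_2(2) = 2
t_q=6 is in segment 2 (τ=1); S_2(τ)=453/152

y_0=2 y_1=0 y_2=3 y_3=2
S(6) = 453/152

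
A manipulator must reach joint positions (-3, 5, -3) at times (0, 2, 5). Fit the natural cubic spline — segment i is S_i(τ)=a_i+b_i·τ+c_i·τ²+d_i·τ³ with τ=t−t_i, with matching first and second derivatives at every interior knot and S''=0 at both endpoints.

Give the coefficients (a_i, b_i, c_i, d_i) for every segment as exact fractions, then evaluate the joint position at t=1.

  seg 0: a=-3 b=16/3 c=0 d=-1/3
  seg 1: a=5 b=4/3 c=-2 d=2/9
S(1) = 2

Δ: Δ0=4, Δ1=-8/3
row 1: diag=10, rhs=-40; c'=3/10, d'=-4
back: M1=-4
M: M0=0, M1=-4, M2=0
seg 0: a=-3, c=M0/2=0, d=(M1−M0)/(6·2)=-1/3, b=Δ0−h0·(2M0+M1)/6=16/3
seg 1: a=5, c=M1/2=-2, d=(M2−M1)/(6·3)=2/9, b=Δ1−h1·(2M1+M2)/6=4/3
t_q=1 → seg 0, τ=1; S=-3+16/3·τ+0·τ²+-1/3·τ³=2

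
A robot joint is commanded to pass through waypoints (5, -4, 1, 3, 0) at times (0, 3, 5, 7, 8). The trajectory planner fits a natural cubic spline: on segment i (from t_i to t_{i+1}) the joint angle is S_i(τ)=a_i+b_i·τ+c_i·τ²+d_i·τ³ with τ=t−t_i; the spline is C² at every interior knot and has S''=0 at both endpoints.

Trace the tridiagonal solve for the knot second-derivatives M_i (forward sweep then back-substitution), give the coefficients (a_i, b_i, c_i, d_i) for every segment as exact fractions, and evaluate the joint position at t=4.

  seg 0: a=5 b=-495/104 c=0 d=61/312
  seg 1: a=-4 b=27/52 c=183/104 d=-5/13
  seg 2: a=1 b=153/52 c=-57/104 d=-11/52
  seg 3: a=3 b=-93/52 c=-189/104 d=63/104
S(4) = -219/104

Δ: Δ0=-3, Δ1=5/2, Δ2=1, Δ3=-3
row 1: diag=10, rhs=33; c'=1/5, d'=33/10
row 2: denom=8−2·1/5=38/5; d'=(-9−2·33/10)/(38/5)=-39/19
row 3: denom=6−2·5/19=104/19; d'=(-24−2·-39/19)/(104/19)=-189/52
back: M3=-189/52
back: M2=-39/19−5/19·-189/52=-57/52
back: M1=33/10−1/5·-57/52=183/52
M: M0=0, M1=183/52, M2=-57/52, M3=-189/52, M4=0
seg 0: a=5, c=M0/2=0, d=(M1−M0)/(6·3)=61/312, b=Δ0−h0·(2M0+M1)/6=-495/104
seg 1: a=-4, c=M1/2=183/104, d=(M2−M1)/(6·2)=-5/13, b=Δ1−h1·(2M1+M2)/6=27/52
seg 2: a=1, c=M2/2=-57/104, d=(M3−M2)/(6·2)=-11/52, b=Δ2−h2·(2M2+M3)/6=153/52
seg 3: a=3, c=M3/2=-189/104, d=(M4−M3)/(6·1)=63/104, b=Δ3−h3·(2M3+M4)/6=-93/52
t_q=4 → seg 1, τ=1; S=-4+27/52·τ+183/104·τ²+-5/13·τ³=-219/104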